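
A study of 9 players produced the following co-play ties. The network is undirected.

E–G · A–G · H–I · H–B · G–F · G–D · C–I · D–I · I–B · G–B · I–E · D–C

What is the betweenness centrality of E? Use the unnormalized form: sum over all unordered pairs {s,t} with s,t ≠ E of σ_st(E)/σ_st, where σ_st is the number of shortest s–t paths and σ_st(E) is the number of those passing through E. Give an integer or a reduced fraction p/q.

1

Pairs whose geodesics pass through E — F–I: 1/3; I–A: 1/3; I–G: 1/3.
All other pairs contribute 0.
Summing the contributions gives betweenness(E) = 1.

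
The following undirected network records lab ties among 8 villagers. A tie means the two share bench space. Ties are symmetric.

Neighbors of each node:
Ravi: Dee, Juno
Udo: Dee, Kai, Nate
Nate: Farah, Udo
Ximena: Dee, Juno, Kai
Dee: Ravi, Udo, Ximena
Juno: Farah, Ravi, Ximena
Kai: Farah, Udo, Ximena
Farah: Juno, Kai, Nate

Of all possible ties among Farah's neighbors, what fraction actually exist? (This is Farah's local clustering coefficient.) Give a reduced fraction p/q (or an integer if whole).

0

Farah's neighbors: Juno, Kai, and Nate (k = 3).
Possible neighbor pairs: C(3,2) = 3. Edges among them: none → e = 0.
Clustering(Farah) = 0/3 = 0.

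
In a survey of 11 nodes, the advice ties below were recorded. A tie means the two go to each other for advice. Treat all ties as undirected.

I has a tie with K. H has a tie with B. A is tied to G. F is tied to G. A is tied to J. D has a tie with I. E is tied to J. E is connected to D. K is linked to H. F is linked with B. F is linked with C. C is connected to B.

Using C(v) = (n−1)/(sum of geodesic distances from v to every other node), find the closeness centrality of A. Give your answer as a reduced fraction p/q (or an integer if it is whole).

Distances from A: B:3, C:3, D:3, E:2, F:2, G:1, H:4, I:4, J:1, K:5. Sum = 28.
n = 11, so closeness = 10/28 = 5/14.

5/14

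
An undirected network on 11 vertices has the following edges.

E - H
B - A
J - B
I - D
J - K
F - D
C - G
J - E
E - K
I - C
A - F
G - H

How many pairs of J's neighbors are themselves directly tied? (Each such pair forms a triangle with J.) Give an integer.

1

J's neighbors: B, E, and K.
Neighbor pairs that are themselves tied: J–E–K. Each forms one triangle with J, for 1 in total.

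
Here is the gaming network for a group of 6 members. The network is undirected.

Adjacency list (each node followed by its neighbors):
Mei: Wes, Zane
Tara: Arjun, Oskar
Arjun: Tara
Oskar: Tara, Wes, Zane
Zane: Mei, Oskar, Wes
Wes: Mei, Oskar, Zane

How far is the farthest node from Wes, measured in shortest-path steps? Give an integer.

3

Distances from Wes: Arjun:3, Mei:1, Oskar:1, Tara:2, Zane:1.
The largest is 3 (to Arjun), so the eccentricity of Wes is 3.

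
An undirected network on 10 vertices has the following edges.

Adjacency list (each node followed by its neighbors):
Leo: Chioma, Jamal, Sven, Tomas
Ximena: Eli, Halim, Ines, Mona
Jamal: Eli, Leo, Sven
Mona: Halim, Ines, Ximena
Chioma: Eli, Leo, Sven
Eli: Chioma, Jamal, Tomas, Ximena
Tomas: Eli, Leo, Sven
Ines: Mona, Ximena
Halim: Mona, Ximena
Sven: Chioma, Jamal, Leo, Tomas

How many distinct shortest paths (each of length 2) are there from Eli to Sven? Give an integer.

3

The shortest distance is 2. The length-2 paths are: Eli–Chioma–Sven; Eli–Tomas–Sven; Eli–Jamal–Sven.
That gives 3 distinct shortest paths.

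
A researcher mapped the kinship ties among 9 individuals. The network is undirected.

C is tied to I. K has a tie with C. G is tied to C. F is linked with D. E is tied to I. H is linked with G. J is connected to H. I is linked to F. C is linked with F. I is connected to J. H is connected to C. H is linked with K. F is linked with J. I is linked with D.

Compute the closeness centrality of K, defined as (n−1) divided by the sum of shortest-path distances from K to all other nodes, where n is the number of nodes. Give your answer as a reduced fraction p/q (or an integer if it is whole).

Distances from K: C:1, D:3, E:3, F:2, G:2, H:1, I:2, J:2. Sum = 16.
n = 9, so closeness = 8/16 = 1/2.

1/2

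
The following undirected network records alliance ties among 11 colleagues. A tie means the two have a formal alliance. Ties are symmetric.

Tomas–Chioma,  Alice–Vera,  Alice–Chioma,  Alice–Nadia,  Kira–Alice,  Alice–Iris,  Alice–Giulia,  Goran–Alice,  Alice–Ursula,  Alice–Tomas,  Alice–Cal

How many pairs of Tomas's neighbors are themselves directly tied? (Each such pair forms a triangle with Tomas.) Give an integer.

1

Tomas's neighbors: Alice and Chioma.
Neighbor pairs that are themselves tied: Tomas–Alice–Chioma. Each forms one triangle with Tomas, for 1 in total.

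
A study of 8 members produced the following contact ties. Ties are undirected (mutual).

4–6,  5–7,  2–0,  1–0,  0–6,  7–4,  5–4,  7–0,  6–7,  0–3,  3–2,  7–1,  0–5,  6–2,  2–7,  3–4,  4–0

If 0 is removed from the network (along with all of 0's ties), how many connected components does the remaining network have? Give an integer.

1

0's neighbors (1, 2, 3, 4, 5, 6, and 7) remain reachable from one another through other ties, so the rest of the network stays in one piece.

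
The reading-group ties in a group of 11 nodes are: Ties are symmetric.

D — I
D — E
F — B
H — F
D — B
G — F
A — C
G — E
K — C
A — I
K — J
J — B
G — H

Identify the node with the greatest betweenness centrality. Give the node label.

B

Unnormalized betweenness of each node: A:9/2, B:18, C:3, D:31/2, E:5, F:9, G:7/2, H:0, I:17/2, J:19/2, K:11/2.
B has the largest value, 18, making it the main broker — the node through which the most shortest paths run.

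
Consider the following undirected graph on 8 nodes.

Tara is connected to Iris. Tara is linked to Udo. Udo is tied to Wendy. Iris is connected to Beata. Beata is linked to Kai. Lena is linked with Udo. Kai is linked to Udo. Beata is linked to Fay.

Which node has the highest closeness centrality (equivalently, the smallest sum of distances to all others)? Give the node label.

Udo

Farness (sum of distances to all others) for each node — Beata:13, Fay:19, Iris:14, Kai:12, Lena:17, Tara:13, Udo:11, Wendy:17.
The smallest farness is 11, for Udo, so Udo has the highest closeness.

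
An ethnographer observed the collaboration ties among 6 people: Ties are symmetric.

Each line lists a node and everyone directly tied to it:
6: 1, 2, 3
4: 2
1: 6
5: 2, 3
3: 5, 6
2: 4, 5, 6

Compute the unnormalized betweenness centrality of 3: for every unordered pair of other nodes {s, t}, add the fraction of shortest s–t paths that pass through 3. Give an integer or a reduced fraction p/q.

Pairs whose geodesics pass through 3 — 5–6: 1/2; 5–1: 1/2.
All other pairs contribute 0.
Summing the contributions gives betweenness(3) = 1.

1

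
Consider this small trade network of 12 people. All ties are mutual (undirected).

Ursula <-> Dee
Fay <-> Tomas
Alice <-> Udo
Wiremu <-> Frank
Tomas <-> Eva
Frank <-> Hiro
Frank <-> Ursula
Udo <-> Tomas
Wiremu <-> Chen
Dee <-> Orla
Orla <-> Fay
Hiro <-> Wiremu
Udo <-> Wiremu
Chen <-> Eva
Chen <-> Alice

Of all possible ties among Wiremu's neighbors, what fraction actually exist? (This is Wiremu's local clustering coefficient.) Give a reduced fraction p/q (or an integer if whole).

1/6

Wiremu's neighbors: Chen, Frank, Hiro, and Udo (k = 4).
Possible neighbor pairs: C(4,2) = 6. Edges among them: Frank–Hiro → e = 1.
Clustering(Wiremu) = 1/6.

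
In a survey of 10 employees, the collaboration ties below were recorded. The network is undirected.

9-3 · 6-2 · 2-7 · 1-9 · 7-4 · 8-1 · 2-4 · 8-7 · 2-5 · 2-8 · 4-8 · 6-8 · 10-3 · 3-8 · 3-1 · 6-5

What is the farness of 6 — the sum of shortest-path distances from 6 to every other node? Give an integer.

17

Distances from 6: 1:2, 2:1, 3:2, 4:2, 5:1, 7:2, 8:1, 9:3, 10:3.
Sum = 2 + 1 + 2 + 2 + 1 + 2 + 1 + 3 + 3 = 17.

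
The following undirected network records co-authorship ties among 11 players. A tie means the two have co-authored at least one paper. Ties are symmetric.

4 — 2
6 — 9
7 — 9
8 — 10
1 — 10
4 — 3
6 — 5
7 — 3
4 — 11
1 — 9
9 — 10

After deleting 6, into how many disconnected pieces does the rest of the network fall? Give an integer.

2

Without 6, the remaining ties split the others into: {1, 2, 3, 4, 7, 8, 9, 10, 11}; {5}.
That's 2 separate components.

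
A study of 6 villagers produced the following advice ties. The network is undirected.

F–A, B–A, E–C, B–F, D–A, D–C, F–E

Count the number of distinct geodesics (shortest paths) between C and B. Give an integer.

2

The shortest distance is 3. The length-3 paths are: C–E–F–B; C–D–A–B.
That gives 2 distinct shortest paths.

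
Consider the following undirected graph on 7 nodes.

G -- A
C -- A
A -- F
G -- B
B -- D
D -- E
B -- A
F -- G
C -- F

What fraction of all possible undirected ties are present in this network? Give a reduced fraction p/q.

There are 9 edges and 7 nodes, so the maximum possible is C(7,2) = 21.
Density = 9/21 = 3/7.

3/7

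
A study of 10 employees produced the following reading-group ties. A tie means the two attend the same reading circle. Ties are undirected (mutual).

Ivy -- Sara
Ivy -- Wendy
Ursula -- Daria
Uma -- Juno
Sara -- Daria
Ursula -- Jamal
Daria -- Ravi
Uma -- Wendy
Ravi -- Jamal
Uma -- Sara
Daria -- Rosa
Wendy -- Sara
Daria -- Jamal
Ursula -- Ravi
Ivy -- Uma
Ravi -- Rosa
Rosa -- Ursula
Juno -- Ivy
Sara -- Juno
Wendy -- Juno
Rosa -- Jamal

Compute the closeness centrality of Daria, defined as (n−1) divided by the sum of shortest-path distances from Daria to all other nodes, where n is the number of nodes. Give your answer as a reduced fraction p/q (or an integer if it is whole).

Distances from Daria: Ivy:2, Jamal:1, Juno:2, Ravi:1, Rosa:1, Sara:1, Uma:2, Ursula:1, Wendy:2. Sum = 13.
n = 10, so closeness = 9/13.

9/13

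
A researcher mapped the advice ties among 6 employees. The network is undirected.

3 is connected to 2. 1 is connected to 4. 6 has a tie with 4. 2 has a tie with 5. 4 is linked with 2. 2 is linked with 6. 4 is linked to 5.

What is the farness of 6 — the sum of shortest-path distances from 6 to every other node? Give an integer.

Distances from 6: 1:2, 2:1, 3:2, 4:1, 5:2.
Sum = 2 + 1 + 2 + 1 + 2 = 8.

8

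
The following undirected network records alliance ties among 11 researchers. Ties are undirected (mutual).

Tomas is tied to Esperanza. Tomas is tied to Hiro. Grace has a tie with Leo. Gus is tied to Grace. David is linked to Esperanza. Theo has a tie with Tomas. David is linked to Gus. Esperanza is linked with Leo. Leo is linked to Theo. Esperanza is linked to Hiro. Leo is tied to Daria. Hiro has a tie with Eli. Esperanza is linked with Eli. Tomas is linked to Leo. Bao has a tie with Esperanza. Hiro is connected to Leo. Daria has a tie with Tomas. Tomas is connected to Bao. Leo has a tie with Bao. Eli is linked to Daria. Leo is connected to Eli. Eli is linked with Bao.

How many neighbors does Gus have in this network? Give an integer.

2

Gus is directly tied to David and Grace. That is 2 neighbors, so the degree of Gus is 2.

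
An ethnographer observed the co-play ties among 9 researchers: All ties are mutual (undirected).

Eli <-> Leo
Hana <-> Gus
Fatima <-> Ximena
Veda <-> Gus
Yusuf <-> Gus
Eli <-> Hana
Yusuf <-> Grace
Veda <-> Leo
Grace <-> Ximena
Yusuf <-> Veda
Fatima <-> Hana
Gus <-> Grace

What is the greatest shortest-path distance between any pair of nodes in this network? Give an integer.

4

Eccentricity of each node (its greatest distance to any other): Eli:3, Fatima:3, Grace:3, Gus:2, Hana:2, Leo:4, Veda:3, Ximena:4, Yusuf:3.
The maximum eccentricity is 4, realized for instance by the pair Leo–Ximena via Leo – Eli – Hana – Fatima – Ximena. So the diameter is 4.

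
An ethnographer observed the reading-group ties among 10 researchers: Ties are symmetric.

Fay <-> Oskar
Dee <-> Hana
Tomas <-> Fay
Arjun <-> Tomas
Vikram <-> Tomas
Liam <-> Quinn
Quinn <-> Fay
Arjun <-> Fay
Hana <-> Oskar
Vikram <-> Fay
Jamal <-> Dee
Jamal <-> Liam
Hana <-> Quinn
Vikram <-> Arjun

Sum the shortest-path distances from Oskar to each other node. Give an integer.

Distances from Oskar: Arjun:2, Dee:2, Fay:1, Hana:1, Jamal:3, Liam:3, Quinn:2, Tomas:2, Vikram:2.
Sum = 2 + 2 + 1 + 1 + 3 + 3 + 2 + 2 + 2 = 18.

18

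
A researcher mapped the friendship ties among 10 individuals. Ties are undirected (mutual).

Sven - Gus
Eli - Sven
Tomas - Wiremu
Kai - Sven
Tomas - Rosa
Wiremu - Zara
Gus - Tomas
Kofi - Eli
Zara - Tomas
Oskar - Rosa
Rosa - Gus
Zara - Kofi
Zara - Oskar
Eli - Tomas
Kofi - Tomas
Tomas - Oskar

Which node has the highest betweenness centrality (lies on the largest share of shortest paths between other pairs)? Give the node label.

Unnormalized betweenness of each node: Eli:6, Gus:6, Kai:0, Kofi:7/6, Oskar:1/2, Rosa:7/6, Sven:17/2, Tomas:97/6, Wiremu:0, Zara:3/2.
Tomas has the largest value, 97/6, making it the main broker — the node through which the most shortest paths run.

Tomas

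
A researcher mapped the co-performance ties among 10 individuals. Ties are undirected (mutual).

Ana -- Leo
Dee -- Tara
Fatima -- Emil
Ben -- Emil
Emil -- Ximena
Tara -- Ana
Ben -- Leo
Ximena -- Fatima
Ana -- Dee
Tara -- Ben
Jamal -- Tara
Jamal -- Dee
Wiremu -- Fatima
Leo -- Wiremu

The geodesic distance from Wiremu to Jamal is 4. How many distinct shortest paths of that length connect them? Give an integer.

The shortest distance is 4. The length-4 paths are: Wiremu–Leo–Ana–Dee–Jamal; Wiremu–Leo–Ben–Tara–Jamal; Wiremu–Leo–Ana–Tara–Jamal.
That gives 3 distinct shortest paths.

3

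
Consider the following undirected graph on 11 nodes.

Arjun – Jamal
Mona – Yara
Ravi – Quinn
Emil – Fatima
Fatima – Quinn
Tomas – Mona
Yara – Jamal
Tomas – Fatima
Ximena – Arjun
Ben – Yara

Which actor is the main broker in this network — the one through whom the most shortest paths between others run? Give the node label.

Yara

Unnormalized betweenness of each node: Arjun:9, Ben:0, Emil:0, Fatima:23, Jamal:16, Mona:25, Quinn:9, Ravi:0, Tomas:24, Ximena:0, Yara:27.
Yara has the largest value, 27, making it the main broker — the node through which the most shortest paths run.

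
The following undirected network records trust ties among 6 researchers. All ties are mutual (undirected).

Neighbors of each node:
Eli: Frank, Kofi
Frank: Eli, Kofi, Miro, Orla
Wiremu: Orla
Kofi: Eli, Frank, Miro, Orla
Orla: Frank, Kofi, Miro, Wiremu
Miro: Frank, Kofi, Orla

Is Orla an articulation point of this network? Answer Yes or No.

Removing Orla leaves {Eli, Frank, Kofi, and Miro} with no path to {Wiremu}, so the network splits into 2 components. Orla is a cut vertex.

Yes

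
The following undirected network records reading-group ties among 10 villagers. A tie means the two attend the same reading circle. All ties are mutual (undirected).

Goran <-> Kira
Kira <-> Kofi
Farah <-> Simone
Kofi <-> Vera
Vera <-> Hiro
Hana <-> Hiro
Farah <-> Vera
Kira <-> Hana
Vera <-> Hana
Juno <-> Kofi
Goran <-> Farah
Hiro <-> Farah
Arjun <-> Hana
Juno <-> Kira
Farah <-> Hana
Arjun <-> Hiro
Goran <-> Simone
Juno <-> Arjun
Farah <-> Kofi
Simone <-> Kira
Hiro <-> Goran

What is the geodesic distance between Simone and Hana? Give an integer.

2

One shortest route is Simone – Kira – Hana, which uses 2 edges, and Simone and Hana are not directly tied, so nothing shorter exists. So d(Simone,Hana) = 2.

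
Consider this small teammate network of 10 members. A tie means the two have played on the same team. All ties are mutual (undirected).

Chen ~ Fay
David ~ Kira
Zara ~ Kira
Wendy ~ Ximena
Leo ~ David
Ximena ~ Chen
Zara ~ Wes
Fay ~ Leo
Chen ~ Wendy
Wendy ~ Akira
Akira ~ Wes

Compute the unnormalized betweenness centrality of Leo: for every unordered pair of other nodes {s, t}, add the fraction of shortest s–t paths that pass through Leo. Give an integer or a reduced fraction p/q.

Pairs whose geodesics pass through Leo — Zara–Fay: 1; Kira–Fay: 1; Kira–Chen: 1; Kira–Ximena: 1/2; David–Fay: 1; David–Chen: 1; David–Ximena: 1; David–Wendy: 1.
All other pairs contribute 0.
Summing the contributions gives betweenness(Leo) = 15/2.

15/2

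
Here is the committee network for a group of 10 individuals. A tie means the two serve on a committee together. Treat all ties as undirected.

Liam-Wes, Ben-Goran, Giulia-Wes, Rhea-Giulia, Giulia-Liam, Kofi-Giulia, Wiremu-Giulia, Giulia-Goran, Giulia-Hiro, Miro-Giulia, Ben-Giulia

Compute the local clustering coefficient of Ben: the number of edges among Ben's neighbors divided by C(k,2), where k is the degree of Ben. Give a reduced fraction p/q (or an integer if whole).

1

Ben's neighbors: Giulia and Goran (k = 2).
Possible neighbor pairs: C(2,2) = 1. Edges among them: Giulia–Goran → e = 1.
Clustering(Ben) = 1/1.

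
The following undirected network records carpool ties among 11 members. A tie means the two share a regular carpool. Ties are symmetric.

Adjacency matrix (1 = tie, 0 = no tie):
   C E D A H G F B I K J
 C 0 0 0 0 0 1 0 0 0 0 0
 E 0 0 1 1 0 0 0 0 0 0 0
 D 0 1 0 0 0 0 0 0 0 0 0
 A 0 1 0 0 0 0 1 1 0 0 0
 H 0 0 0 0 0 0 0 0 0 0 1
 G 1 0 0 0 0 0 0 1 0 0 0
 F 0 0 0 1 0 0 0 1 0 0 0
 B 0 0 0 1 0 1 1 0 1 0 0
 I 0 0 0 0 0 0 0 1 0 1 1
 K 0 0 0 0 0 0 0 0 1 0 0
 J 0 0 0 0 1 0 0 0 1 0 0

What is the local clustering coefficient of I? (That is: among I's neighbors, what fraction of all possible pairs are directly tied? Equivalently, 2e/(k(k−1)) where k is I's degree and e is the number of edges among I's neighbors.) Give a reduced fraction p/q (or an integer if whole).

0

I's neighbors: B, J, and K (k = 3).
Possible neighbor pairs: C(3,2) = 3. Edges among them: none → e = 0.
Clustering(I) = 0/3 = 0.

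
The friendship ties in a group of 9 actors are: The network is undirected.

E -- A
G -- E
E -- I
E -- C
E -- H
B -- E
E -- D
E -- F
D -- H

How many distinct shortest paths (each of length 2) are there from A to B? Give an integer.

1

The shortest distance is 2, and the only length-2 path is A–E–B. So there is exactly 1 shortest path.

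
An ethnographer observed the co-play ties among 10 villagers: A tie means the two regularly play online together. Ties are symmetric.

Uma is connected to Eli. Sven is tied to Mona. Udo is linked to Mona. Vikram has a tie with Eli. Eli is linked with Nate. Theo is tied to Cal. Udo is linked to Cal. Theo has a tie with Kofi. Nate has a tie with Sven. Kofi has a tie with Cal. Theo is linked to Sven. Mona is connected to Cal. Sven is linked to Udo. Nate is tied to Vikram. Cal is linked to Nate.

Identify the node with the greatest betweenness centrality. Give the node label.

Nate

Unnormalized betweenness of each node: Cal:13, Eli:8, Kofi:0, Mona:1/4, Nate:73/4, Sven:7, Theo:5/4, Udo:1/4, Uma:0, Vikram:0.
Nate has the largest value, 73/4, making it the main broker — the node through which the most shortest paths run.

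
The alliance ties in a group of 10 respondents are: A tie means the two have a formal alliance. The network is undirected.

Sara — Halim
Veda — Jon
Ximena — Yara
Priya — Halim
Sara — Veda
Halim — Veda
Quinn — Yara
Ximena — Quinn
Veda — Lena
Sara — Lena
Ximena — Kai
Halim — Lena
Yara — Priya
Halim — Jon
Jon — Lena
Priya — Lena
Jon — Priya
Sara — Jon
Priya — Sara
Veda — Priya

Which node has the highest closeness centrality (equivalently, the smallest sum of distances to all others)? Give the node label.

Priya

Farness (sum of distances to all others) for each node — Halim:17, Jon:17, Kai:28, Lena:17, Priya:13, Quinn:21, Sara:17, Veda:17, Ximena:20, Yara:15.
The smallest farness is 13, for Priya, so Priya has the highest closeness.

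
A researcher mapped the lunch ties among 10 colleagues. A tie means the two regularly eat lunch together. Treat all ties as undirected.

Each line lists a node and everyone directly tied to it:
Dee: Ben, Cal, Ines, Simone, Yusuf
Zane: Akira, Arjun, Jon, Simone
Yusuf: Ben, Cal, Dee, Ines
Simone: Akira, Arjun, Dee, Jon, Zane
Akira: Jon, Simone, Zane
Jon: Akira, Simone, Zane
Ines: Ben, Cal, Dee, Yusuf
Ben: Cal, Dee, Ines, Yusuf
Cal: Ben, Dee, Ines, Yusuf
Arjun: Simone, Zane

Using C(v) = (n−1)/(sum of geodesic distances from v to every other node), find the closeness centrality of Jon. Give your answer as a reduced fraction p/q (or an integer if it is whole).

Distances from Jon: Akira:1, Arjun:2, Ben:3, Cal:3, Dee:2, Ines:3, Simone:1, Yusuf:3, Zane:1. Sum = 19.
n = 10, so closeness = 9/19.

9/19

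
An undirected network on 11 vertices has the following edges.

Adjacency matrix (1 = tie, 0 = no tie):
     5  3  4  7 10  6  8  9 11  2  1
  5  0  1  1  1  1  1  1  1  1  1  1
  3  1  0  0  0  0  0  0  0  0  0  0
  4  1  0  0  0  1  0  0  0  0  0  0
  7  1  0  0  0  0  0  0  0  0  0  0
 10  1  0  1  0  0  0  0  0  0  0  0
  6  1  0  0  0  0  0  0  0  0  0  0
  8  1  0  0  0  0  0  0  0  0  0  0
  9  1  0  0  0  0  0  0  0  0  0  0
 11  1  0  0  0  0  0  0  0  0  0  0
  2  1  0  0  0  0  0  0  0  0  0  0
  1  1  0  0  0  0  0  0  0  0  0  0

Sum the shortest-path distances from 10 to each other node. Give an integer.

Distances from 10: 1:2, 2:2, 3:2, 4:1, 5:1, 6:2, 7:2, 8:2, 9:2, 11:2.
Sum = 2 + 2 + 2 + 1 + 1 + 2 + 2 + 2 + 2 + 2 = 18.

18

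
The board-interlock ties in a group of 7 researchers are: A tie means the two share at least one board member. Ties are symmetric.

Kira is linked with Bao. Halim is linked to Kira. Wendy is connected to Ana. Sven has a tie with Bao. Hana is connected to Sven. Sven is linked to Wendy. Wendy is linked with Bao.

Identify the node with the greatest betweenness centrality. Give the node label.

Bao

Unnormalized betweenness of each node: Ana:0, Bao:8, Halim:0, Hana:0, Kira:5, Sven:5, Wendy:5.
Bao has the largest value, 8, making it the main broker — the node through which the most shortest paths run.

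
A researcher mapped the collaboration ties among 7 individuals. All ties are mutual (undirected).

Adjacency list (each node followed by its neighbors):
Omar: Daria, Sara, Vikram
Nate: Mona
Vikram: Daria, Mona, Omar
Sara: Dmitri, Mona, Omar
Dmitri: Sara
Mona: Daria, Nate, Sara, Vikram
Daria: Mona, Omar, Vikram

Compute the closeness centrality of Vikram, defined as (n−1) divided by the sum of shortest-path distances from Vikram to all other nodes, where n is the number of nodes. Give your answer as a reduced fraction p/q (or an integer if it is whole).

3/5

Distances from Vikram: Daria:1, Dmitri:3, Mona:1, Nate:2, Omar:1, Sara:2. Sum = 10.
n = 7, so closeness = 6/10 = 3/5.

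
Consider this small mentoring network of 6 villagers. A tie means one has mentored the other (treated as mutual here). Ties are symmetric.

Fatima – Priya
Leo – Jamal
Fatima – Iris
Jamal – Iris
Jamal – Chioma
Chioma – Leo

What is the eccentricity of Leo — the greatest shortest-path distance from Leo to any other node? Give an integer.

Distances from Leo: Chioma:1, Fatima:3, Iris:2, Jamal:1, Priya:4.
The largest is 4 (to Priya), so the eccentricity of Leo is 4.

4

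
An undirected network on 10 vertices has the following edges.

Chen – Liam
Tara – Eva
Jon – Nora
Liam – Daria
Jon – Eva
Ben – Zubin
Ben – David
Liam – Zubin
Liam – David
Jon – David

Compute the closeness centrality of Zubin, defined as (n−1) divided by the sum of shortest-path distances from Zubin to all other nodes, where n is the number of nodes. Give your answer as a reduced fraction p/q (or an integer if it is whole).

3/8

Distances from Zubin: Ben:1, Chen:2, Daria:2, David:2, Eva:4, Jon:3, Liam:1, Nora:4, Tara:5. Sum = 24.
n = 10, so closeness = 9/24 = 3/8.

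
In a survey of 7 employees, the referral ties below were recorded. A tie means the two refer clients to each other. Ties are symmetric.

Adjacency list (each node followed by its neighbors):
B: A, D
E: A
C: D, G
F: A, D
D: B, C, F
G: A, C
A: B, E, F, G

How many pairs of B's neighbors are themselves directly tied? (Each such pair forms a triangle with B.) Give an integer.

0

B's neighbors are A and D, but none of them are tied to each other, so no triangle contains B.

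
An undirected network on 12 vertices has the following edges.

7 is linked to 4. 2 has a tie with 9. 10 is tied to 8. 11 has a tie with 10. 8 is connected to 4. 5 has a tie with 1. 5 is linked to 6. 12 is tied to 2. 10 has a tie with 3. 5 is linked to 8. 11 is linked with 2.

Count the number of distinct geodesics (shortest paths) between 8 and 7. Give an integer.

1

The shortest distance is 2, and the only length-2 path is 8–4–7. So there is exactly 1 shortest path.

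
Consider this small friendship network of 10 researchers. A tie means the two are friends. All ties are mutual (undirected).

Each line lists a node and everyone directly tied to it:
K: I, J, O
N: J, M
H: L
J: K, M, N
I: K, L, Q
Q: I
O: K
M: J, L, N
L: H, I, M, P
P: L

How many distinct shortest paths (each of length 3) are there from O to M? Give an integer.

The shortest distance is 3, and the only length-3 path is O–K–J–M. So there is exactly 1 shortest path.

1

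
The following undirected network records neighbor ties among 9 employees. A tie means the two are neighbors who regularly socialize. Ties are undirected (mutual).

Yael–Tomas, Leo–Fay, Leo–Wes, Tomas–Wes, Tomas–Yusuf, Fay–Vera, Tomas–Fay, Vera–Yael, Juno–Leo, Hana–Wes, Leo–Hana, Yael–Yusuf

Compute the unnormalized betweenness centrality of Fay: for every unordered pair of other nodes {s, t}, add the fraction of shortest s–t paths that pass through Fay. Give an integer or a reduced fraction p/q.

Pairs whose geodesics pass through Fay — Hana–Vera: 1; Juno–Yusuf: 1/2; Juno–Yael: 2/3; Juno–Tomas: 1/2; Juno–Vera: 1; Leo–Yusuf: 1/2; Leo–Yael: 2/3; Leo–Tomas: 1/2; Leo–Vera: 1; Wes–Vera: 2/3; Tomas–Vera: 1/2.
All other pairs contribute 0.
Summing the contributions gives betweenness(Fay) = 15/2.

15/2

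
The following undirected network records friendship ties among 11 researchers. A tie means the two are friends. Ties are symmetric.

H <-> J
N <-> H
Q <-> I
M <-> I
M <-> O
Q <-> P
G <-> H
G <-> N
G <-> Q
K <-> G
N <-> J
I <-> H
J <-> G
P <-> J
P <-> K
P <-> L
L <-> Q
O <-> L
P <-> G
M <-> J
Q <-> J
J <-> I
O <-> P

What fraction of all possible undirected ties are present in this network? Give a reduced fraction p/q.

There are 23 edges and 11 nodes, so the maximum possible is C(11,2) = 55.
Density = 23/55.

23/55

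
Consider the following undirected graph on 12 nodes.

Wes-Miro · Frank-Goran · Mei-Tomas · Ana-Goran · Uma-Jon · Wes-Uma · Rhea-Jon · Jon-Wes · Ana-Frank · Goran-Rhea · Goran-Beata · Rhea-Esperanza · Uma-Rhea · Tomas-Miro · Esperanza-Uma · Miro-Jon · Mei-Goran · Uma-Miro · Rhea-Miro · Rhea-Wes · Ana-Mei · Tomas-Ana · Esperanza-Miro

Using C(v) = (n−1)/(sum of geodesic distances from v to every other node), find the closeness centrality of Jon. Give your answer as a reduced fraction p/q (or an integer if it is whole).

Distances from Jon: Ana:3, Beata:3, Esperanza:2, Frank:3, Goran:2, Mei:3, Miro:1, Rhea:1, Tomas:2, Uma:1, Wes:1. Sum = 22.
n = 12, so closeness = 11/22 = 1/2.

1/2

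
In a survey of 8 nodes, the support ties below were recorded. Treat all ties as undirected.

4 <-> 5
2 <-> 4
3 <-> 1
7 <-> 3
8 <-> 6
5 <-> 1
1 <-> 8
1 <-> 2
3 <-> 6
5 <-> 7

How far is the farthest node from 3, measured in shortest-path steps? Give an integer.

Distances from 3: 1:1, 2:2, 4:3, 5:2, 6:1, 7:1, 8:2.
The largest is 3 (to 4), so the eccentricity of 3 is 3.

3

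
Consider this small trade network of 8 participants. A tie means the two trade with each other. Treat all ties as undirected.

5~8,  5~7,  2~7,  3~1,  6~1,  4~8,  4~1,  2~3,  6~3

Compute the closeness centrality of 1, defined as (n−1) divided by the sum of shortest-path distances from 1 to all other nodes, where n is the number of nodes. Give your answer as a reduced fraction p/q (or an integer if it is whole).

Distances from 1: 2:2, 3:1, 4:1, 5:3, 6:1, 7:3, 8:2. Sum = 13.
n = 8, so closeness = 7/13.

7/13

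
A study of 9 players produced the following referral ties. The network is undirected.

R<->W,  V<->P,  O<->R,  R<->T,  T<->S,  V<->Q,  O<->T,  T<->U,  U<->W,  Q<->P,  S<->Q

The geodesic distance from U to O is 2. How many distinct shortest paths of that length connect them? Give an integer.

The shortest distance is 2, and the only length-2 path is U–T–O. So there is exactly 1 shortest path.

1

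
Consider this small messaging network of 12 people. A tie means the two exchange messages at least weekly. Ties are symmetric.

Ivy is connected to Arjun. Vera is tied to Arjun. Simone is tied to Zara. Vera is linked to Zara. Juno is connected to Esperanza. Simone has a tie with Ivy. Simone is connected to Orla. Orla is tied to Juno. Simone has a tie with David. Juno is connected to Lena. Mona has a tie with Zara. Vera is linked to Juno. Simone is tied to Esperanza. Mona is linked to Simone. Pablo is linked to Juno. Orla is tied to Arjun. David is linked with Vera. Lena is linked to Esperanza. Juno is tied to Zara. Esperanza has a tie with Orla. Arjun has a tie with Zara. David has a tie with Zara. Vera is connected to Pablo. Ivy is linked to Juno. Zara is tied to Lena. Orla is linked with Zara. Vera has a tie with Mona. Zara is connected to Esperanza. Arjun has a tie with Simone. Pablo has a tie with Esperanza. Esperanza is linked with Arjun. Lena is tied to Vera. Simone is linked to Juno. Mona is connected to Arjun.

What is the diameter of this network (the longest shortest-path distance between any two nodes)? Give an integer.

2

Eccentricity of each node (its greatest distance to any other): Arjun:2, David:2, Esperanza:2, Ivy:2, Juno:2, Lena:2, Mona:2, Orla:2, Pablo:2, Simone:2, Vera:2, Zara:2.
The maximum eccentricity is 2, realized for instance by the pair Zara–Pablo via Zara – Esperanza – Pablo. So the diameter is 2.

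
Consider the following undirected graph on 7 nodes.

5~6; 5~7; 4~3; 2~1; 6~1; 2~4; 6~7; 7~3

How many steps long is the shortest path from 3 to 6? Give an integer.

One shortest route is 3 – 7 – 6, which uses 2 edges, and 3 and 6 are not directly tied, so nothing shorter exists. So d(3,6) = 2.

2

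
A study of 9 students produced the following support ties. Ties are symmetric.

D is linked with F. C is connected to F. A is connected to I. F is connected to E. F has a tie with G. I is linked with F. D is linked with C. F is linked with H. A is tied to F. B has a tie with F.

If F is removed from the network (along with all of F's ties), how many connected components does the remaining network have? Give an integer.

6

Without F, the remaining ties split the others into: {H}; {G}; {C, D}; {A, I}; {B}; {E}.
That's 6 separate components.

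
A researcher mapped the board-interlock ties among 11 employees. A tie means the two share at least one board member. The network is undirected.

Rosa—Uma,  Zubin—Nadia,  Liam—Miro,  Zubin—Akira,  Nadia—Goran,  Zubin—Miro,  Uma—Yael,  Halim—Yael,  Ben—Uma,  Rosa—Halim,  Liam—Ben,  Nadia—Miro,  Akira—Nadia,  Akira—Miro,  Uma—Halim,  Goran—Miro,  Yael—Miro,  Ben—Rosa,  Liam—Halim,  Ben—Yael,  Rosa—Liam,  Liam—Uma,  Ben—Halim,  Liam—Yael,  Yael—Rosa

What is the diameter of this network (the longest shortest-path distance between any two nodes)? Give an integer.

Eccentricity of each node (its greatest distance to any other): Akira:3, Ben:3, Goran:3, Halim:3, Liam:2, Miro:2, Nadia:3, Rosa:3, Uma:3, Yael:2, Zubin:3.
The maximum eccentricity is 3, realized for instance by the pair Akira–Uma via Akira – Miro – Yael – Uma. So the diameter is 3.

3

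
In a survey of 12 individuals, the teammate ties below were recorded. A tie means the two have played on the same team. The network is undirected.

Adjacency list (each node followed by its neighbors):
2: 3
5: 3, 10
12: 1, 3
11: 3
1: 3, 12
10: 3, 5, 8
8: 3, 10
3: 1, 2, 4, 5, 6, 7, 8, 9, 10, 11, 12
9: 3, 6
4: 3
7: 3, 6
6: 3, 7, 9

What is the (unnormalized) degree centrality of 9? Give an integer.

2

9 is directly tied to 3 and 6. That is 2 neighbors, so the degree of 9 is 2.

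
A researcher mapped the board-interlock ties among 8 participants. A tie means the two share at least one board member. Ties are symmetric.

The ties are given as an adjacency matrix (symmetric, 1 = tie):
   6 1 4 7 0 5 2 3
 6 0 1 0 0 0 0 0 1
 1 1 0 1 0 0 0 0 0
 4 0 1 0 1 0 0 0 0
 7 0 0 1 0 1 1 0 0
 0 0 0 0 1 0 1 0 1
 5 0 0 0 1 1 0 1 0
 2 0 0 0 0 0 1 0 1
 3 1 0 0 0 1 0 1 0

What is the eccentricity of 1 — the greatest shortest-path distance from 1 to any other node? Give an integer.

3

Distances from 1: 0:3, 2:3, 3:2, 4:1, 5:3, 6:1, 7:2.
The largest is 3 (to 0, 2, and 5), so the eccentricity of 1 is 3.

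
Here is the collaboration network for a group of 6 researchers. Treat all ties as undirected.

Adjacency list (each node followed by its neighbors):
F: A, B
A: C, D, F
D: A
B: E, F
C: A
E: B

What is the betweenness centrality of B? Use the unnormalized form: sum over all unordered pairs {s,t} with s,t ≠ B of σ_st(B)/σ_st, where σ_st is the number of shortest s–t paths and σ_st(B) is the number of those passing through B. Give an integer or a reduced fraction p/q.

4

Pairs whose geodesics pass through B — F–E: 1; A–E: 1; D–E: 1; E–C: 1.
All other pairs contribute 0.
Summing the contributions gives betweenness(B) = 4.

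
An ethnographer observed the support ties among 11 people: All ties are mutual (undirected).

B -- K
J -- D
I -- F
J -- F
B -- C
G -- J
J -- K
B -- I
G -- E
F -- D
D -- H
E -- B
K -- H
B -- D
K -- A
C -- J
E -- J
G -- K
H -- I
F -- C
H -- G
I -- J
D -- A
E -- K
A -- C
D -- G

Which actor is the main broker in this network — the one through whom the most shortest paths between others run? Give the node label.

Unnormalized betweenness of each node: A:637/660, B:119/33, C:2, D:3551/660, E:8/15, F:401/330, G:907/660, H:89/60, I:1247/660, J:254/33, K:641/132.
J has the largest value, 254/33, making it the main broker — the node through which the most shortest paths run.

J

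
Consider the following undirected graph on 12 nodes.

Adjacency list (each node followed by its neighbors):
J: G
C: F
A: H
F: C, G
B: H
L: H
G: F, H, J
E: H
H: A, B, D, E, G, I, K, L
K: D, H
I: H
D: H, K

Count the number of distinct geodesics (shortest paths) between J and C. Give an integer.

1

The shortest distance is 3, and the only length-3 path is J–G–F–C. So there is exactly 1 shortest path.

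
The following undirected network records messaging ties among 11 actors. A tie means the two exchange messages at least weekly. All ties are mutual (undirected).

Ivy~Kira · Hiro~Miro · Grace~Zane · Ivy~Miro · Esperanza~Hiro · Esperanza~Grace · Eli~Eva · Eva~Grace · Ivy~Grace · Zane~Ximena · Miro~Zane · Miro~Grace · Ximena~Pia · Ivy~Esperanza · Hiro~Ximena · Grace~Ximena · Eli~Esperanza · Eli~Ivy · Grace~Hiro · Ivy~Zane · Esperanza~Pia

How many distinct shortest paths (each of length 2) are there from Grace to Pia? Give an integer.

The shortest distance is 2. The length-2 paths are: Grace–Ximena–Pia; Grace–Esperanza–Pia.
That gives 2 distinct shortest paths.

2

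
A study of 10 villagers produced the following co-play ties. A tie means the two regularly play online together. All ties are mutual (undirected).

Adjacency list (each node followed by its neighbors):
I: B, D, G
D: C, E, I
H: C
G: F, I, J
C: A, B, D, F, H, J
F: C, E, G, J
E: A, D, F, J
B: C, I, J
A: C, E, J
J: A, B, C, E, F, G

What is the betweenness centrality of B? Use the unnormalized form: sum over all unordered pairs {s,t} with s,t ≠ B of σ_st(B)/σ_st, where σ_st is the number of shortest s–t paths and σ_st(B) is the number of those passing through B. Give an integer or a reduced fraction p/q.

19/10

Pairs whose geodesics pass through B — H–I: 1/2; A–I: 2/5; C–I: 1/2; I–J: 1/2.
All other pairs contribute 0.
Summing the contributions gives betweenness(B) = 19/10.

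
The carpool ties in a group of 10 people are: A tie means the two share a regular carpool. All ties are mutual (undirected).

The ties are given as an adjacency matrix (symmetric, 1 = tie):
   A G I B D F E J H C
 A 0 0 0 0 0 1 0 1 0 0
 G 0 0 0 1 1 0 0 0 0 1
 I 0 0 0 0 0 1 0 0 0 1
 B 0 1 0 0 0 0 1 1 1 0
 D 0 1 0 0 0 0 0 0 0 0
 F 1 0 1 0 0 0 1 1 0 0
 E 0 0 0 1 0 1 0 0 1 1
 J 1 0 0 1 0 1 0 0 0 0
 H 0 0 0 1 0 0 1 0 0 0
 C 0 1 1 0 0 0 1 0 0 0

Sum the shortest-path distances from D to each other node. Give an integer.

25

Distances from D: A:4, B:2, C:2, E:3, F:4, G:1, H:3, I:3, J:3.
Sum = 4 + 2 + 2 + 3 + 4 + 1 + 3 + 3 + 3 = 25.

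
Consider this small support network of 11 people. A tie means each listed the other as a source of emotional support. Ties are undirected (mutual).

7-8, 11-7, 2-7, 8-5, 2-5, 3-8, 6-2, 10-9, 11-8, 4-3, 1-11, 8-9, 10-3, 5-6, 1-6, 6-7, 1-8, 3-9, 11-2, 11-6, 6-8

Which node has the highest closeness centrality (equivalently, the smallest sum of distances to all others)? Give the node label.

8

Farness (sum of distances to all others) for each node — 1:19, 2:22, 3:17, 4:26, 5:19, 6:16, 7:18, 8:13, 9:18, 10:25, 11:17.
The smallest farness is 13, for 8, so 8 has the highest closeness.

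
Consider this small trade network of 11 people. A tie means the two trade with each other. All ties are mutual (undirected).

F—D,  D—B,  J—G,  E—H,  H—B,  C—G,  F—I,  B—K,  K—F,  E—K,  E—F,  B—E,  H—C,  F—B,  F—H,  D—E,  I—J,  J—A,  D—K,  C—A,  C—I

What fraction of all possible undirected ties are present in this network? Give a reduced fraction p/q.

There are 21 edges and 11 nodes, so the maximum possible is C(11,2) = 55.
Density = 21/55.

21/55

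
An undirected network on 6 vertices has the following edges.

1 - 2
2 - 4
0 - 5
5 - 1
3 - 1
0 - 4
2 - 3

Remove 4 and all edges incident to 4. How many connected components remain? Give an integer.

4's neighbors (0 and 2) remain reachable from one another through other ties, so the rest of the network stays in one piece.

1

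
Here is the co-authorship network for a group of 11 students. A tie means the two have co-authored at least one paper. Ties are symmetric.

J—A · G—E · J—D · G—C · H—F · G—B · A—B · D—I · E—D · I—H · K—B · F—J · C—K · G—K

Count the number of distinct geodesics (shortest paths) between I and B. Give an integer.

The shortest distance is 4. The length-4 paths are: I–D–E–G–B; I–D–J–A–B.
That gives 2 distinct shortest paths.

2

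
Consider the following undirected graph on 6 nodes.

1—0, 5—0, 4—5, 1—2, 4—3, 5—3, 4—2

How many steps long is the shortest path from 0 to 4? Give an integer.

One shortest route is 0 – 5 – 4, which uses 2 edges, and 0 and 4 are not directly tied, so nothing shorter exists. So d(0,4) = 2.

2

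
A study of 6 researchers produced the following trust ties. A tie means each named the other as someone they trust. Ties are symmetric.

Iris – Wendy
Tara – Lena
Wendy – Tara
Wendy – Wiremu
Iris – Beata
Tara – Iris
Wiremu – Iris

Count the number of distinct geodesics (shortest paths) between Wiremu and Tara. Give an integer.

2

The shortest distance is 2. The length-2 paths are: Wiremu–Iris–Tara; Wiremu–Wendy–Tara.
That gives 2 distinct shortest paths.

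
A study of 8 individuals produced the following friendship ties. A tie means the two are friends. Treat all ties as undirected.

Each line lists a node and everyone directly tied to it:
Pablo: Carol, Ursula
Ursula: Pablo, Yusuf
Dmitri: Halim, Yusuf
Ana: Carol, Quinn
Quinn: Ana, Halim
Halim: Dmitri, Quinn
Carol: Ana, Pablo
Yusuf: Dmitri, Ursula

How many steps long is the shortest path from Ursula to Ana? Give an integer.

3

One shortest route is Ursula – Pablo – Carol – Ana, which uses 3 edges, and at distance 2 from Ursula we only reach {Carol, Dmitri}, which does not include Ana. So d(Ursula,Ana) = 3.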